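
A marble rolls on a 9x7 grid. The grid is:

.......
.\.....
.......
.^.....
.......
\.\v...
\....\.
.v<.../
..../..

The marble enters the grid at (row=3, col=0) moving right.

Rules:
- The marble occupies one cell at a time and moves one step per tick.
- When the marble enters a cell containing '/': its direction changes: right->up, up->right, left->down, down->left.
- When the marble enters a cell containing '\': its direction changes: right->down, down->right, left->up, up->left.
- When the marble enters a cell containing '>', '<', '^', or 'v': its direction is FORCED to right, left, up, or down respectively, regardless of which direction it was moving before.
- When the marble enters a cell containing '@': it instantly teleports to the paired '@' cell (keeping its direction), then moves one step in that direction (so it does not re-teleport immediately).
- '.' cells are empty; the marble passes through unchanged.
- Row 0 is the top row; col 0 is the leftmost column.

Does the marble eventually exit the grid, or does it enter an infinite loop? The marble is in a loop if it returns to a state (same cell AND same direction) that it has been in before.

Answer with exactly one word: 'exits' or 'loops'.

Step 1: enter (3,0), '.' pass, move right to (3,1)
Step 2: enter (3,1), '^' forces right->up, move up to (2,1)
Step 3: enter (2,1), '.' pass, move up to (1,1)
Step 4: enter (1,1), '\' deflects up->left, move left to (1,0)
Step 5: enter (1,0), '.' pass, move left to (1,-1)
Step 6: at (1,-1) — EXIT via left edge, pos 1

Answer: exits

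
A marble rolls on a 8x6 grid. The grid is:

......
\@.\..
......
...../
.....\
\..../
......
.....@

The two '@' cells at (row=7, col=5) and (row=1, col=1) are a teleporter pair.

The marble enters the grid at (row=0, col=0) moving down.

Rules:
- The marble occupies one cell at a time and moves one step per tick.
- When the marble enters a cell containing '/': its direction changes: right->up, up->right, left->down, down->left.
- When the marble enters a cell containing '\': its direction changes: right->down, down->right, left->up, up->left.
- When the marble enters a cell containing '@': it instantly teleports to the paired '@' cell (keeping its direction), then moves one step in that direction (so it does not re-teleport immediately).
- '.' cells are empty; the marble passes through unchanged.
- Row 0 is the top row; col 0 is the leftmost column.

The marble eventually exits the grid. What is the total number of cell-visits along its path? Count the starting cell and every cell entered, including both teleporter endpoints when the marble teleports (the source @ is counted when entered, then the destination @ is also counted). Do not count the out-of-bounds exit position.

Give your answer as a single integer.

Step 1: enter (0,0), '.' pass, move down to (1,0)
Step 2: enter (1,0), '\' deflects down->right, move right to (1,1)
Step 3: enter (1,1), '@' teleport (1,1)->(7,5), also enter (7,5), move right to (7,6)
Step 4: at (7,6) — EXIT via right edge, pos 7
Path length (cell visits): 4

Answer: 4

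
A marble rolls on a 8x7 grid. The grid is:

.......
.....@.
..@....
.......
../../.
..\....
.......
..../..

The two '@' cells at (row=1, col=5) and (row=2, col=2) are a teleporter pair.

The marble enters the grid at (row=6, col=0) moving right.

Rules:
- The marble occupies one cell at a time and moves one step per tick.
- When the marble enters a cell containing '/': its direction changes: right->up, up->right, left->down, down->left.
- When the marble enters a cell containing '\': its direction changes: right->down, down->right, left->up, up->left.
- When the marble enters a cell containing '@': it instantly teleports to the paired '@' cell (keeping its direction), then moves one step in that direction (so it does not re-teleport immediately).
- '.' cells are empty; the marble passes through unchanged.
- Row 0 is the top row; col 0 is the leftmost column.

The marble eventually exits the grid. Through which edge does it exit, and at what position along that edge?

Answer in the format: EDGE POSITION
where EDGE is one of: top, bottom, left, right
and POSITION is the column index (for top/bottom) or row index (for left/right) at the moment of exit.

Answer: right 6

Derivation:
Step 1: enter (6,0), '.' pass, move right to (6,1)
Step 2: enter (6,1), '.' pass, move right to (6,2)
Step 3: enter (6,2), '.' pass, move right to (6,3)
Step 4: enter (6,3), '.' pass, move right to (6,4)
Step 5: enter (6,4), '.' pass, move right to (6,5)
Step 6: enter (6,5), '.' pass, move right to (6,6)
Step 7: enter (6,6), '.' pass, move right to (6,7)
Step 8: at (6,7) — EXIT via right edge, pos 6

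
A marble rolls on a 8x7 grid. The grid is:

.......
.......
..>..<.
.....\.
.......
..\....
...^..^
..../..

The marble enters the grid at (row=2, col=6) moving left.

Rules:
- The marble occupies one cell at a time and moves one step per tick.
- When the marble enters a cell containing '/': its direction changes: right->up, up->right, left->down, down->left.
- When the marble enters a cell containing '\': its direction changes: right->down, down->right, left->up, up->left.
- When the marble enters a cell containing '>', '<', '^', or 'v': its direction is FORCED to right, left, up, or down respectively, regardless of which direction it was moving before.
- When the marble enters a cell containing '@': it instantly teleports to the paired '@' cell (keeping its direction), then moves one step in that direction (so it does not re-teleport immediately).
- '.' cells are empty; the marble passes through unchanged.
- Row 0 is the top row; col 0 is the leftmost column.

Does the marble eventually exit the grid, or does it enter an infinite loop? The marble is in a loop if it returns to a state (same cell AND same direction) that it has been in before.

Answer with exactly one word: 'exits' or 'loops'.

Step 1: enter (2,6), '.' pass, move left to (2,5)
Step 2: enter (2,5), '<' forces left->left, move left to (2,4)
Step 3: enter (2,4), '.' pass, move left to (2,3)
Step 4: enter (2,3), '.' pass, move left to (2,2)
Step 5: enter (2,2), '>' forces left->right, move right to (2,3)
Step 6: enter (2,3), '.' pass, move right to (2,4)
Step 7: enter (2,4), '.' pass, move right to (2,5)
Step 8: enter (2,5), '<' forces right->left, move left to (2,4)
Step 9: at (2,4) dir=left — LOOP DETECTED (seen before)

Answer: loops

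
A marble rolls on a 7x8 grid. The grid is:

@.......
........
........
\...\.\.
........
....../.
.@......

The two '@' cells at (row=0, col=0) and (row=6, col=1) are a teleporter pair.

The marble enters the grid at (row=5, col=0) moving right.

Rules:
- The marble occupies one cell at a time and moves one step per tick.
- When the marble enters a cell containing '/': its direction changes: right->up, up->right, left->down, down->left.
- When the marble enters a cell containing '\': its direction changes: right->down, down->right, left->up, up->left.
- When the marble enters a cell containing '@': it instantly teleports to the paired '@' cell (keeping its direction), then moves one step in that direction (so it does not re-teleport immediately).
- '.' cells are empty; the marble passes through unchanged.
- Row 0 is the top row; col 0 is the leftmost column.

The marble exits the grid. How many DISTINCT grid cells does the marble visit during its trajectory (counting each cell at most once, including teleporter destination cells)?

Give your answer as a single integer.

Answer: 14

Derivation:
Step 1: enter (5,0), '.' pass, move right to (5,1)
Step 2: enter (5,1), '.' pass, move right to (5,2)
Step 3: enter (5,2), '.' pass, move right to (5,3)
Step 4: enter (5,3), '.' pass, move right to (5,4)
Step 5: enter (5,4), '.' pass, move right to (5,5)
Step 6: enter (5,5), '.' pass, move right to (5,6)
Step 7: enter (5,6), '/' deflects right->up, move up to (4,6)
Step 8: enter (4,6), '.' pass, move up to (3,6)
Step 9: enter (3,6), '\' deflects up->left, move left to (3,5)
Step 10: enter (3,5), '.' pass, move left to (3,4)
Step 11: enter (3,4), '\' deflects left->up, move up to (2,4)
Step 12: enter (2,4), '.' pass, move up to (1,4)
Step 13: enter (1,4), '.' pass, move up to (0,4)
Step 14: enter (0,4), '.' pass, move up to (-1,4)
Step 15: at (-1,4) — EXIT via top edge, pos 4
Distinct cells visited: 14 (path length 14)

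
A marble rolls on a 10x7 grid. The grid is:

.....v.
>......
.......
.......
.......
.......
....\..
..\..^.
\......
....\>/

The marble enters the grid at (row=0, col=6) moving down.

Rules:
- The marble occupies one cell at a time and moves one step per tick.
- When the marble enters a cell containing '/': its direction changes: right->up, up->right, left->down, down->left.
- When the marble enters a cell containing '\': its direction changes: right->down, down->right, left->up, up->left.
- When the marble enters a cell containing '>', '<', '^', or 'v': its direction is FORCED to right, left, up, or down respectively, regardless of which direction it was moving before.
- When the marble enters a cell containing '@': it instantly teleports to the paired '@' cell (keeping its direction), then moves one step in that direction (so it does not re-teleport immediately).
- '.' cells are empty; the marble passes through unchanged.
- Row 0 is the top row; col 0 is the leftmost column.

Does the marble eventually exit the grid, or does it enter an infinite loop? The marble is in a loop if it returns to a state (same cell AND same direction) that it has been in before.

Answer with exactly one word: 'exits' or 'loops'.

Step 1: enter (0,6), '.' pass, move down to (1,6)
Step 2: enter (1,6), '.' pass, move down to (2,6)
Step 3: enter (2,6), '.' pass, move down to (3,6)
Step 4: enter (3,6), '.' pass, move down to (4,6)
Step 5: enter (4,6), '.' pass, move down to (5,6)
Step 6: enter (5,6), '.' pass, move down to (6,6)
Step 7: enter (6,6), '.' pass, move down to (7,6)
Step 8: enter (7,6), '.' pass, move down to (8,6)
Step 9: enter (8,6), '.' pass, move down to (9,6)
Step 10: enter (9,6), '/' deflects down->left, move left to (9,5)
Step 11: enter (9,5), '>' forces left->right, move right to (9,6)
Step 12: enter (9,6), '/' deflects right->up, move up to (8,6)
Step 13: enter (8,6), '.' pass, move up to (7,6)
Step 14: enter (7,6), '.' pass, move up to (6,6)
Step 15: enter (6,6), '.' pass, move up to (5,6)
Step 16: enter (5,6), '.' pass, move up to (4,6)
Step 17: enter (4,6), '.' pass, move up to (3,6)
Step 18: enter (3,6), '.' pass, move up to (2,6)
Step 19: enter (2,6), '.' pass, move up to (1,6)
Step 20: enter (1,6), '.' pass, move up to (0,6)
Step 21: enter (0,6), '.' pass, move up to (-1,6)
Step 22: at (-1,6) — EXIT via top edge, pos 6

Answer: exits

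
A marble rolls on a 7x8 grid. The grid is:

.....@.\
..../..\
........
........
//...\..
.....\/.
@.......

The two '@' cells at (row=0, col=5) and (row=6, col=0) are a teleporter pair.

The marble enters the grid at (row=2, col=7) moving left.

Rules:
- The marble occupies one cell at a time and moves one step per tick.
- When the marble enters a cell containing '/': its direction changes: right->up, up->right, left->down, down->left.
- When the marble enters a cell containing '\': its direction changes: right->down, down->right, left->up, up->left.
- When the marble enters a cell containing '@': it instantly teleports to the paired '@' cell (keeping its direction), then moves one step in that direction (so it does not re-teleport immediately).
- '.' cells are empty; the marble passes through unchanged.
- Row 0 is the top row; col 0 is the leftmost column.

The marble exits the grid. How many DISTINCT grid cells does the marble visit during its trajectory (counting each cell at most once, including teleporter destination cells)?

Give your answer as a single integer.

Answer: 8

Derivation:
Step 1: enter (2,7), '.' pass, move left to (2,6)
Step 2: enter (2,6), '.' pass, move left to (2,5)
Step 3: enter (2,5), '.' pass, move left to (2,4)
Step 4: enter (2,4), '.' pass, move left to (2,3)
Step 5: enter (2,3), '.' pass, move left to (2,2)
Step 6: enter (2,2), '.' pass, move left to (2,1)
Step 7: enter (2,1), '.' pass, move left to (2,0)
Step 8: enter (2,0), '.' pass, move left to (2,-1)
Step 9: at (2,-1) — EXIT via left edge, pos 2
Distinct cells visited: 8 (path length 8)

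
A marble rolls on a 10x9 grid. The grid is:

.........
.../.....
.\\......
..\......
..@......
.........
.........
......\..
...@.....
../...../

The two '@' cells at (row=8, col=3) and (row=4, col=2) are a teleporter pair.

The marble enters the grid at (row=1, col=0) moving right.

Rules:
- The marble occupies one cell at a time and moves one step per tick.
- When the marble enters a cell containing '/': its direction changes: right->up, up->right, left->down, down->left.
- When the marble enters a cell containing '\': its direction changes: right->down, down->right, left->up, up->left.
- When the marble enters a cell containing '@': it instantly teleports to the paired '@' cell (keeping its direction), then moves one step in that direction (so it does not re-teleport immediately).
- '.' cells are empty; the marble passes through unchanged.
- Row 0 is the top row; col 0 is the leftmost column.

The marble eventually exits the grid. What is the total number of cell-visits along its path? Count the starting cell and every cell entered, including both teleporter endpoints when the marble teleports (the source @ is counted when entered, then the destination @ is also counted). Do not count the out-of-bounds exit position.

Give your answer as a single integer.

Step 1: enter (1,0), '.' pass, move right to (1,1)
Step 2: enter (1,1), '.' pass, move right to (1,2)
Step 3: enter (1,2), '.' pass, move right to (1,3)
Step 4: enter (1,3), '/' deflects right->up, move up to (0,3)
Step 5: enter (0,3), '.' pass, move up to (-1,3)
Step 6: at (-1,3) — EXIT via top edge, pos 3
Path length (cell visits): 5

Answer: 5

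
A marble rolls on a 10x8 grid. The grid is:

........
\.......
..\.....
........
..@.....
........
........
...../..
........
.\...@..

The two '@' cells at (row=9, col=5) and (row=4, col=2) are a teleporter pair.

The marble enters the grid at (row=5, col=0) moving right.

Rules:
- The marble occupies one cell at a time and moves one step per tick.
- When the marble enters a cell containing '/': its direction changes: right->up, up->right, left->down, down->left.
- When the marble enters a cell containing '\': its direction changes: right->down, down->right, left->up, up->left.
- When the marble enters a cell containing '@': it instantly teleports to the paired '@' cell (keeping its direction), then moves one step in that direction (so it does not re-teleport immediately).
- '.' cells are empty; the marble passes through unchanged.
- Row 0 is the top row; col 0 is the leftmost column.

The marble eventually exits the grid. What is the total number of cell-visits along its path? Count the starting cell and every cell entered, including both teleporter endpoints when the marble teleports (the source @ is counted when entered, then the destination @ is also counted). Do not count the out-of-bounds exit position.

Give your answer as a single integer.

Step 1: enter (5,0), '.' pass, move right to (5,1)
Step 2: enter (5,1), '.' pass, move right to (5,2)
Step 3: enter (5,2), '.' pass, move right to (5,3)
Step 4: enter (5,3), '.' pass, move right to (5,4)
Step 5: enter (5,4), '.' pass, move right to (5,5)
Step 6: enter (5,5), '.' pass, move right to (5,6)
Step 7: enter (5,6), '.' pass, move right to (5,7)
Step 8: enter (5,7), '.' pass, move right to (5,8)
Step 9: at (5,8) — EXIT via right edge, pos 5
Path length (cell visits): 8

Answer: 8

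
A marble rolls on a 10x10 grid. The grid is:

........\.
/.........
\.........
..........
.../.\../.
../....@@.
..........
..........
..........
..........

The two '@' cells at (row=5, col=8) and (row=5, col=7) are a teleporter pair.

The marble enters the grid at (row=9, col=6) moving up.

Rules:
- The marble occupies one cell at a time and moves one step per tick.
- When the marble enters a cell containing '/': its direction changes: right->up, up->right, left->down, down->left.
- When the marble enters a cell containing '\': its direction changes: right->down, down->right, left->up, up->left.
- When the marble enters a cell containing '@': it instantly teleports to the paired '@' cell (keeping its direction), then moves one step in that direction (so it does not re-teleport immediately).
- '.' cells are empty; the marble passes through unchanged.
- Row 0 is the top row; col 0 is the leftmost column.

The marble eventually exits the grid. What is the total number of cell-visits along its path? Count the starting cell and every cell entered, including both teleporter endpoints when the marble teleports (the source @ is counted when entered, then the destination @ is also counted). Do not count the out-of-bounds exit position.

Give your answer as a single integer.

Step 1: enter (9,6), '.' pass, move up to (8,6)
Step 2: enter (8,6), '.' pass, move up to (7,6)
Step 3: enter (7,6), '.' pass, move up to (6,6)
Step 4: enter (6,6), '.' pass, move up to (5,6)
Step 5: enter (5,6), '.' pass, move up to (4,6)
Step 6: enter (4,6), '.' pass, move up to (3,6)
Step 7: enter (3,6), '.' pass, move up to (2,6)
Step 8: enter (2,6), '.' pass, move up to (1,6)
Step 9: enter (1,6), '.' pass, move up to (0,6)
Step 10: enter (0,6), '.' pass, move up to (-1,6)
Step 11: at (-1,6) — EXIT via top edge, pos 6
Path length (cell visits): 10

Answer: 10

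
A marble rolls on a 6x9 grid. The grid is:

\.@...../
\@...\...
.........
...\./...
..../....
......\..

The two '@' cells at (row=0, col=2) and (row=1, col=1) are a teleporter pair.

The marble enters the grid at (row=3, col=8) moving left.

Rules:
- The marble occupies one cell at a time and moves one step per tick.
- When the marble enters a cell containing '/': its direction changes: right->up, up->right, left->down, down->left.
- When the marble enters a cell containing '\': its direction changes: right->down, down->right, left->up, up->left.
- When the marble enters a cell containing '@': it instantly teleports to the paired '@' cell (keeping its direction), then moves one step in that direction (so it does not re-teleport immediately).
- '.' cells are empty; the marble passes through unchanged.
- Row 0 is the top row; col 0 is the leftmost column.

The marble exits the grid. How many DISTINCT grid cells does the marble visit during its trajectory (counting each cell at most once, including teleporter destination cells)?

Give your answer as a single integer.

Step 1: enter (3,8), '.' pass, move left to (3,7)
Step 2: enter (3,7), '.' pass, move left to (3,6)
Step 3: enter (3,6), '.' pass, move left to (3,5)
Step 4: enter (3,5), '/' deflects left->down, move down to (4,5)
Step 5: enter (4,5), '.' pass, move down to (5,5)
Step 6: enter (5,5), '.' pass, move down to (6,5)
Step 7: at (6,5) — EXIT via bottom edge, pos 5
Distinct cells visited: 6 (path length 6)

Answer: 6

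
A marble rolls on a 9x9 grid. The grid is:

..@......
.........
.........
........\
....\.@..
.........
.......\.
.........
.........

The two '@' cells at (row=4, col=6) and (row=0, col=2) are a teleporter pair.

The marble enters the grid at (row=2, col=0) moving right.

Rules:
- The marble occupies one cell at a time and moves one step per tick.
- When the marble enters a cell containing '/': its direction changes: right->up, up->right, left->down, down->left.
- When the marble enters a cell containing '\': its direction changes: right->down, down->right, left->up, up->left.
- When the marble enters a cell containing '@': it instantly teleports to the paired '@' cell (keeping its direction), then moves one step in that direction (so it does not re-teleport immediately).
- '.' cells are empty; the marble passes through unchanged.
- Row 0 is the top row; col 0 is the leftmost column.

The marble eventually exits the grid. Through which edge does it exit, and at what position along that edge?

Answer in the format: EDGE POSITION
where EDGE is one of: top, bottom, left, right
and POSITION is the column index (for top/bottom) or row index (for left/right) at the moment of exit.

Step 1: enter (2,0), '.' pass, move right to (2,1)
Step 2: enter (2,1), '.' pass, move right to (2,2)
Step 3: enter (2,2), '.' pass, move right to (2,3)
Step 4: enter (2,3), '.' pass, move right to (2,4)
Step 5: enter (2,4), '.' pass, move right to (2,5)
Step 6: enter (2,5), '.' pass, move right to (2,6)
Step 7: enter (2,6), '.' pass, move right to (2,7)
Step 8: enter (2,7), '.' pass, move right to (2,8)
Step 9: enter (2,8), '.' pass, move right to (2,9)
Step 10: at (2,9) — EXIT via right edge, pos 2

Answer: right 2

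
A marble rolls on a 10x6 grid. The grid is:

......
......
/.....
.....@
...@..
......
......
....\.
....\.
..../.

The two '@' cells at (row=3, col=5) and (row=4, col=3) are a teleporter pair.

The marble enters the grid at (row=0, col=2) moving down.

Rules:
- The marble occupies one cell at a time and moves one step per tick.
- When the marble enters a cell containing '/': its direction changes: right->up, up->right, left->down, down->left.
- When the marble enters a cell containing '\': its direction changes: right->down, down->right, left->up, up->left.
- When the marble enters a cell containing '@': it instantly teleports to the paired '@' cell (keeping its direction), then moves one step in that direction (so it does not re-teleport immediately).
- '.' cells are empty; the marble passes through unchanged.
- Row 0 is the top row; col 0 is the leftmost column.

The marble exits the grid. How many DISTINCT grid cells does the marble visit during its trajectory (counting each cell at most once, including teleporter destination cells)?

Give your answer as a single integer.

Step 1: enter (0,2), '.' pass, move down to (1,2)
Step 2: enter (1,2), '.' pass, move down to (2,2)
Step 3: enter (2,2), '.' pass, move down to (3,2)
Step 4: enter (3,2), '.' pass, move down to (4,2)
Step 5: enter (4,2), '.' pass, move down to (5,2)
Step 6: enter (5,2), '.' pass, move down to (6,2)
Step 7: enter (6,2), '.' pass, move down to (7,2)
Step 8: enter (7,2), '.' pass, move down to (8,2)
Step 9: enter (8,2), '.' pass, move down to (9,2)
Step 10: enter (9,2), '.' pass, move down to (10,2)
Step 11: at (10,2) — EXIT via bottom edge, pos 2
Distinct cells visited: 10 (path length 10)

Answer: 10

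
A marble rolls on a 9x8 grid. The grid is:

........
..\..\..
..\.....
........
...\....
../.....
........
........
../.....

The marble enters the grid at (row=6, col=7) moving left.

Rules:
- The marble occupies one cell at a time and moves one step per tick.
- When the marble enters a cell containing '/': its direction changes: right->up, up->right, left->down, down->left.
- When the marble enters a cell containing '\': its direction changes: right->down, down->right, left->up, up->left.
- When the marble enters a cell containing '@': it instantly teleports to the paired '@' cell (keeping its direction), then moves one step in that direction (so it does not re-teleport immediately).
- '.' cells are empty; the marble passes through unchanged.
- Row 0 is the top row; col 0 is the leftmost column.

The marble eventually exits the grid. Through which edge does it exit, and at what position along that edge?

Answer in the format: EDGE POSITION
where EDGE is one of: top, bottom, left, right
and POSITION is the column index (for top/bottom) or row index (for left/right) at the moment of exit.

Step 1: enter (6,7), '.' pass, move left to (6,6)
Step 2: enter (6,6), '.' pass, move left to (6,5)
Step 3: enter (6,5), '.' pass, move left to (6,4)
Step 4: enter (6,4), '.' pass, move left to (6,3)
Step 5: enter (6,3), '.' pass, move left to (6,2)
Step 6: enter (6,2), '.' pass, move left to (6,1)
Step 7: enter (6,1), '.' pass, move left to (6,0)
Step 8: enter (6,0), '.' pass, move left to (6,-1)
Step 9: at (6,-1) — EXIT via left edge, pos 6

Answer: left 6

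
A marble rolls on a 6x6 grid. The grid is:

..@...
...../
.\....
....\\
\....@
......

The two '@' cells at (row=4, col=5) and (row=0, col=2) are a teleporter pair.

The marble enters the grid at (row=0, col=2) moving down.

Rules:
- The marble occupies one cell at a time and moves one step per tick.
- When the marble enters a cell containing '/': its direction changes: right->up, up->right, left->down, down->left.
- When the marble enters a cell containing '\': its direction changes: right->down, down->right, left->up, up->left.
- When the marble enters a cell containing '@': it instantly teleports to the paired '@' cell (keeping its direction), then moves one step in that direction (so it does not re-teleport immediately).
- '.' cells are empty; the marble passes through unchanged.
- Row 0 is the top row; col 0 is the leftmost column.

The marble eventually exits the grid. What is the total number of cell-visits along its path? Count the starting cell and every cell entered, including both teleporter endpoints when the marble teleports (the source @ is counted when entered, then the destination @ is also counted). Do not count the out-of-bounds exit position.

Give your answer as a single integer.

Step 1: enter (0,2), '@' teleport (0,2)->(4,5), also enter (4,5), move down to (5,5)
Step 2: enter (5,5), '.' pass, move down to (6,5)
Step 3: at (6,5) — EXIT via bottom edge, pos 5
Path length (cell visits): 3

Answer: 3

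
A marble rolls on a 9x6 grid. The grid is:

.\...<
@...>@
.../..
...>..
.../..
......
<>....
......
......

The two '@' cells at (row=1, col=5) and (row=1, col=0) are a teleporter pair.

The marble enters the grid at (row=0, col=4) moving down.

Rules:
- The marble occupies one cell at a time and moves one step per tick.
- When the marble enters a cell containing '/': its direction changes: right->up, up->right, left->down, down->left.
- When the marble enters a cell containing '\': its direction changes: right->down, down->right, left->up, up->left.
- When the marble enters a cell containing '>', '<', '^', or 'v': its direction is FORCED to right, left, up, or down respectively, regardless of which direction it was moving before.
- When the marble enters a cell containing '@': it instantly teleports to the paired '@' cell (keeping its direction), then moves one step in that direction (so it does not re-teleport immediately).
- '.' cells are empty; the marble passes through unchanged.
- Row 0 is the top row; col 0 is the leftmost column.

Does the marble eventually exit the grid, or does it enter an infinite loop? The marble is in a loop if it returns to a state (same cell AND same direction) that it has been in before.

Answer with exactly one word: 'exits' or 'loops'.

Answer: loops

Derivation:
Step 1: enter (0,4), '.' pass, move down to (1,4)
Step 2: enter (1,4), '>' forces down->right, move right to (1,5)
Step 3: enter (1,5), '@' teleport (1,5)->(1,0), also enter (1,0), move right to (1,1)
Step 4: enter (1,1), '.' pass, move right to (1,2)
Step 5: enter (1,2), '.' pass, move right to (1,3)
Step 6: enter (1,3), '.' pass, move right to (1,4)
Step 7: enter (1,4), '>' forces right->right, move right to (1,5)
Step 8: at (1,5) dir=right — LOOP DETECTED (seen before)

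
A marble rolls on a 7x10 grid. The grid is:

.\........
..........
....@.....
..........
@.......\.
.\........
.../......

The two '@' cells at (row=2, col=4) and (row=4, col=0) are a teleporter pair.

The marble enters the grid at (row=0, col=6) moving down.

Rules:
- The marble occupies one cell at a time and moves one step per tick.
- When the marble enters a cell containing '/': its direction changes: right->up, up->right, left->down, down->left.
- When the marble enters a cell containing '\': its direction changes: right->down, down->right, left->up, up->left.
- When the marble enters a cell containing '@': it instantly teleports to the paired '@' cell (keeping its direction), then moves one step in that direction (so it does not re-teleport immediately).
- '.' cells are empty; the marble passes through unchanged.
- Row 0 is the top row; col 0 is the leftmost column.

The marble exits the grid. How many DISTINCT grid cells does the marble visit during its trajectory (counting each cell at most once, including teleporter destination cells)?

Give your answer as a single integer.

Step 1: enter (0,6), '.' pass, move down to (1,6)
Step 2: enter (1,6), '.' pass, move down to (2,6)
Step 3: enter (2,6), '.' pass, move down to (3,6)
Step 4: enter (3,6), '.' pass, move down to (4,6)
Step 5: enter (4,6), '.' pass, move down to (5,6)
Step 6: enter (5,6), '.' pass, move down to (6,6)
Step 7: enter (6,6), '.' pass, move down to (7,6)
Step 8: at (7,6) — EXIT via bottom edge, pos 6
Distinct cells visited: 7 (path length 7)

Answer: 7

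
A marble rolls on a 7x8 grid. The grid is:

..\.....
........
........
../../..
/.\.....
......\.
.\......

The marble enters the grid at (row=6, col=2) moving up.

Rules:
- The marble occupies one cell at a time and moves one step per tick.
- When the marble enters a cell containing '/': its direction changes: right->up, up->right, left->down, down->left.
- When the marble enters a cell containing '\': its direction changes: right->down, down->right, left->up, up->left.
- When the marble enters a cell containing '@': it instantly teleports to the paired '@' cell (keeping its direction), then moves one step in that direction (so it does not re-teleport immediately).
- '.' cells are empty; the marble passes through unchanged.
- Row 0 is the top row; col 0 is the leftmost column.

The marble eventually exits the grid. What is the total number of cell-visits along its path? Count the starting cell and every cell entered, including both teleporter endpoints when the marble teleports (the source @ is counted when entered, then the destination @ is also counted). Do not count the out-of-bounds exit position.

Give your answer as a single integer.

Answer: 7

Derivation:
Step 1: enter (6,2), '.' pass, move up to (5,2)
Step 2: enter (5,2), '.' pass, move up to (4,2)
Step 3: enter (4,2), '\' deflects up->left, move left to (4,1)
Step 4: enter (4,1), '.' pass, move left to (4,0)
Step 5: enter (4,0), '/' deflects left->down, move down to (5,0)
Step 6: enter (5,0), '.' pass, move down to (6,0)
Step 7: enter (6,0), '.' pass, move down to (7,0)
Step 8: at (7,0) — EXIT via bottom edge, pos 0
Path length (cell visits): 7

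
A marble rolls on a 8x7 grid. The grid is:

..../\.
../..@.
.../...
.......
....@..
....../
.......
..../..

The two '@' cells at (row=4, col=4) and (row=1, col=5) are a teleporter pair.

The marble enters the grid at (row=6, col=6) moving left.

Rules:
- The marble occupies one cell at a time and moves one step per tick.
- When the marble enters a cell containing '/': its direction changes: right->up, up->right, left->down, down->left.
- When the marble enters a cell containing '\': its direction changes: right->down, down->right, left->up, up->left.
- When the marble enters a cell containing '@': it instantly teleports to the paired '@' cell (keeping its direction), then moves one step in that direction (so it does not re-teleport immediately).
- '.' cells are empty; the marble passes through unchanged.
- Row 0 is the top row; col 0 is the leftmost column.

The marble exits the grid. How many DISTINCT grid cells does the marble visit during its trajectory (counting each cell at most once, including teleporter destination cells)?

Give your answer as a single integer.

Step 1: enter (6,6), '.' pass, move left to (6,5)
Step 2: enter (6,5), '.' pass, move left to (6,4)
Step 3: enter (6,4), '.' pass, move left to (6,3)
Step 4: enter (6,3), '.' pass, move left to (6,2)
Step 5: enter (6,2), '.' pass, move left to (6,1)
Step 6: enter (6,1), '.' pass, move left to (6,0)
Step 7: enter (6,0), '.' pass, move left to (6,-1)
Step 8: at (6,-1) — EXIT via left edge, pos 6
Distinct cells visited: 7 (path length 7)

Answer: 7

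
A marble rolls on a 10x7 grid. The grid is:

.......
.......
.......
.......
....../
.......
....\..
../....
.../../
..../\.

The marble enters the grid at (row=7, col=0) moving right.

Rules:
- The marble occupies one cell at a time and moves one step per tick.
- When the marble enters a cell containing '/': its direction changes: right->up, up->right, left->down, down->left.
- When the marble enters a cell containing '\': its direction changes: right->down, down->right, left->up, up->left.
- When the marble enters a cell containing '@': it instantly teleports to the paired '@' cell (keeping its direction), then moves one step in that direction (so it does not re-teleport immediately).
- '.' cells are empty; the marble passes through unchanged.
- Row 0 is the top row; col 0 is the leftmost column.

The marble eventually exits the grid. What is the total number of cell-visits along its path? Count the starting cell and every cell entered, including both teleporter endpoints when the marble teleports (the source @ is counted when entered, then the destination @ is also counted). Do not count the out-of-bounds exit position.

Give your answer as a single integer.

Step 1: enter (7,0), '.' pass, move right to (7,1)
Step 2: enter (7,1), '.' pass, move right to (7,2)
Step 3: enter (7,2), '/' deflects right->up, move up to (6,2)
Step 4: enter (6,2), '.' pass, move up to (5,2)
Step 5: enter (5,2), '.' pass, move up to (4,2)
Step 6: enter (4,2), '.' pass, move up to (3,2)
Step 7: enter (3,2), '.' pass, move up to (2,2)
Step 8: enter (2,2), '.' pass, move up to (1,2)
Step 9: enter (1,2), '.' pass, move up to (0,2)
Step 10: enter (0,2), '.' pass, move up to (-1,2)
Step 11: at (-1,2) — EXIT via top edge, pos 2
Path length (cell visits): 10

Answer: 10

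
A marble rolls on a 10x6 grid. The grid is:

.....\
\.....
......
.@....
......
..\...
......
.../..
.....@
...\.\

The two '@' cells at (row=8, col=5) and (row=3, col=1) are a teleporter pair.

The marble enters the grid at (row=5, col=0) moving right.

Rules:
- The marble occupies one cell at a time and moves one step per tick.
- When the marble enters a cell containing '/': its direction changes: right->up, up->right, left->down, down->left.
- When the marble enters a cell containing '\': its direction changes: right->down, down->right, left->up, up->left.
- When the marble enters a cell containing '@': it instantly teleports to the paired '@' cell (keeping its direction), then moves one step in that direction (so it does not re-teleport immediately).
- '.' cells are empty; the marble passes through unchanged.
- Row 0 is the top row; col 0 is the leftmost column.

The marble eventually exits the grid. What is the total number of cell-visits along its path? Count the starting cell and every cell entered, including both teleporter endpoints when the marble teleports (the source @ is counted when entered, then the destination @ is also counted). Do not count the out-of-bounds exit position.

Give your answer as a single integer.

Answer: 7

Derivation:
Step 1: enter (5,0), '.' pass, move right to (5,1)
Step 2: enter (5,1), '.' pass, move right to (5,2)
Step 3: enter (5,2), '\' deflects right->down, move down to (6,2)
Step 4: enter (6,2), '.' pass, move down to (7,2)
Step 5: enter (7,2), '.' pass, move down to (8,2)
Step 6: enter (8,2), '.' pass, move down to (9,2)
Step 7: enter (9,2), '.' pass, move down to (10,2)
Step 8: at (10,2) — EXIT via bottom edge, pos 2
Path length (cell visits): 7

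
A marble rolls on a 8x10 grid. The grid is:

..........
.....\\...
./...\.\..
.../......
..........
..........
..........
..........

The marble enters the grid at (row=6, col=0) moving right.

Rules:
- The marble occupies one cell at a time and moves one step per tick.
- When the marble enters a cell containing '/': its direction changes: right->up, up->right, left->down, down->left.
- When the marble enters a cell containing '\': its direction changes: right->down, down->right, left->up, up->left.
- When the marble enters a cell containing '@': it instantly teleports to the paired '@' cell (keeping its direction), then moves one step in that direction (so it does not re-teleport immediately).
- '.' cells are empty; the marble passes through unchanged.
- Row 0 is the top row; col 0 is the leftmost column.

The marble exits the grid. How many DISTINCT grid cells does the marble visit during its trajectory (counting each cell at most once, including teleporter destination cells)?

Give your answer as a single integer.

Step 1: enter (6,0), '.' pass, move right to (6,1)
Step 2: enter (6,1), '.' pass, move right to (6,2)
Step 3: enter (6,2), '.' pass, move right to (6,3)
Step 4: enter (6,3), '.' pass, move right to (6,4)
Step 5: enter (6,4), '.' pass, move right to (6,5)
Step 6: enter (6,5), '.' pass, move right to (6,6)
Step 7: enter (6,6), '.' pass, move right to (6,7)
Step 8: enter (6,7), '.' pass, move right to (6,8)
Step 9: enter (6,8), '.' pass, move right to (6,9)
Step 10: enter (6,9), '.' pass, move right to (6,10)
Step 11: at (6,10) — EXIT via right edge, pos 6
Distinct cells visited: 10 (path length 10)

Answer: 10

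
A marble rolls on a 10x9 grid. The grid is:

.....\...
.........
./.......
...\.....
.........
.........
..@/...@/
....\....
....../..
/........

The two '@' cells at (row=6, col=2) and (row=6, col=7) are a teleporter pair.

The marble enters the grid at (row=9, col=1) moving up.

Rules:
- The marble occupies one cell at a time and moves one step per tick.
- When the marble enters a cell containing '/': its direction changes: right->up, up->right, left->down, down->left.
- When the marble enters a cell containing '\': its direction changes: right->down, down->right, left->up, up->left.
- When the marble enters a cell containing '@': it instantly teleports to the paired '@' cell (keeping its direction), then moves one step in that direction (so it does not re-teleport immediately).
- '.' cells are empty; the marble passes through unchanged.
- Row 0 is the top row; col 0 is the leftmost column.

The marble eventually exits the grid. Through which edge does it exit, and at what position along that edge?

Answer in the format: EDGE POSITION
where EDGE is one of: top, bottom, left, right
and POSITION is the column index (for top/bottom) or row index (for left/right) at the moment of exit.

Answer: right 2

Derivation:
Step 1: enter (9,1), '.' pass, move up to (8,1)
Step 2: enter (8,1), '.' pass, move up to (7,1)
Step 3: enter (7,1), '.' pass, move up to (6,1)
Step 4: enter (6,1), '.' pass, move up to (5,1)
Step 5: enter (5,1), '.' pass, move up to (4,1)
Step 6: enter (4,1), '.' pass, move up to (3,1)
Step 7: enter (3,1), '.' pass, move up to (2,1)
Step 8: enter (2,1), '/' deflects up->right, move right to (2,2)
Step 9: enter (2,2), '.' pass, move right to (2,3)
Step 10: enter (2,3), '.' pass, move right to (2,4)
Step 11: enter (2,4), '.' pass, move right to (2,5)
Step 12: enter (2,5), '.' pass, move right to (2,6)
Step 13: enter (2,6), '.' pass, move right to (2,7)
Step 14: enter (2,7), '.' pass, move right to (2,8)
Step 15: enter (2,8), '.' pass, move right to (2,9)
Step 16: at (2,9) — EXIT via right edge, pos 2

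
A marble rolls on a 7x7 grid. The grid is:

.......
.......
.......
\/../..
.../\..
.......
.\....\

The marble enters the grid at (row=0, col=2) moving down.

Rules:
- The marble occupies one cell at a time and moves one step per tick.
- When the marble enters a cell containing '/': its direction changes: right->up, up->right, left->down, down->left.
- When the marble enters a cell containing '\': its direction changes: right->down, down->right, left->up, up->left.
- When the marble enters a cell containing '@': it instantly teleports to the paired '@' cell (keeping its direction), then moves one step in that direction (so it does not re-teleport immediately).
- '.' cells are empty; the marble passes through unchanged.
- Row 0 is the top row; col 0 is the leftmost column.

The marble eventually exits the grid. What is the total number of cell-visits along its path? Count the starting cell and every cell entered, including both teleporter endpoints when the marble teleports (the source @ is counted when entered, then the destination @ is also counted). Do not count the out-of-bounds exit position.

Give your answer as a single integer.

Step 1: enter (0,2), '.' pass, move down to (1,2)
Step 2: enter (1,2), '.' pass, move down to (2,2)
Step 3: enter (2,2), '.' pass, move down to (3,2)
Step 4: enter (3,2), '.' pass, move down to (4,2)
Step 5: enter (4,2), '.' pass, move down to (5,2)
Step 6: enter (5,2), '.' pass, move down to (6,2)
Step 7: enter (6,2), '.' pass, move down to (7,2)
Step 8: at (7,2) — EXIT via bottom edge, pos 2
Path length (cell visits): 7

Answer: 7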